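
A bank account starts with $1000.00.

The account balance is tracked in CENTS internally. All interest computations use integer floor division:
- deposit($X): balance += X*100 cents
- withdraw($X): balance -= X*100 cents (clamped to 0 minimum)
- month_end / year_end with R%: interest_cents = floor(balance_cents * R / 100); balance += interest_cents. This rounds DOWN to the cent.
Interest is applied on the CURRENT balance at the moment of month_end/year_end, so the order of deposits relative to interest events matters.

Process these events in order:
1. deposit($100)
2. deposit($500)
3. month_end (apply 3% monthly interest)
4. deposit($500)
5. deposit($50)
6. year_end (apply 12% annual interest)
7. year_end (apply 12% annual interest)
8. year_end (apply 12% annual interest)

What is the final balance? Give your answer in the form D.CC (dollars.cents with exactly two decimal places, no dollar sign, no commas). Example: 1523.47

After 1 (deposit($100)): balance=$1100.00 total_interest=$0.00
After 2 (deposit($500)): balance=$1600.00 total_interest=$0.00
After 3 (month_end (apply 3% monthly interest)): balance=$1648.00 total_interest=$48.00
After 4 (deposit($500)): balance=$2148.00 total_interest=$48.00
After 5 (deposit($50)): balance=$2198.00 total_interest=$48.00
After 6 (year_end (apply 12% annual interest)): balance=$2461.76 total_interest=$311.76
After 7 (year_end (apply 12% annual interest)): balance=$2757.17 total_interest=$607.17
After 8 (year_end (apply 12% annual interest)): balance=$3088.03 total_interest=$938.03

Answer: 3088.03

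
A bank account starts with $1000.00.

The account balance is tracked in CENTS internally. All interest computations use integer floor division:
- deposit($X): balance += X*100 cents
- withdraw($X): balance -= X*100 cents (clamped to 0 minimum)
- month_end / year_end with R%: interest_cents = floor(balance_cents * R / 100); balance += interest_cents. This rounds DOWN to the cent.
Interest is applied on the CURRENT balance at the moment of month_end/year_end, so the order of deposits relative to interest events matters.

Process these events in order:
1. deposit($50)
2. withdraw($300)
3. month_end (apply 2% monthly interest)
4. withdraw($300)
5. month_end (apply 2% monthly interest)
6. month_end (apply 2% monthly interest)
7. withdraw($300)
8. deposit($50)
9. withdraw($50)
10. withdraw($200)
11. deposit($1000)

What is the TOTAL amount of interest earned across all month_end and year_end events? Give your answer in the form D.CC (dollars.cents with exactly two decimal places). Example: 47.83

Answer: 33.78

Derivation:
After 1 (deposit($50)): balance=$1050.00 total_interest=$0.00
After 2 (withdraw($300)): balance=$750.00 total_interest=$0.00
After 3 (month_end (apply 2% monthly interest)): balance=$765.00 total_interest=$15.00
After 4 (withdraw($300)): balance=$465.00 total_interest=$15.00
After 5 (month_end (apply 2% monthly interest)): balance=$474.30 total_interest=$24.30
After 6 (month_end (apply 2% monthly interest)): balance=$483.78 total_interest=$33.78
After 7 (withdraw($300)): balance=$183.78 total_interest=$33.78
After 8 (deposit($50)): balance=$233.78 total_interest=$33.78
After 9 (withdraw($50)): balance=$183.78 total_interest=$33.78
After 10 (withdraw($200)): balance=$0.00 total_interest=$33.78
After 11 (deposit($1000)): balance=$1000.00 total_interest=$33.78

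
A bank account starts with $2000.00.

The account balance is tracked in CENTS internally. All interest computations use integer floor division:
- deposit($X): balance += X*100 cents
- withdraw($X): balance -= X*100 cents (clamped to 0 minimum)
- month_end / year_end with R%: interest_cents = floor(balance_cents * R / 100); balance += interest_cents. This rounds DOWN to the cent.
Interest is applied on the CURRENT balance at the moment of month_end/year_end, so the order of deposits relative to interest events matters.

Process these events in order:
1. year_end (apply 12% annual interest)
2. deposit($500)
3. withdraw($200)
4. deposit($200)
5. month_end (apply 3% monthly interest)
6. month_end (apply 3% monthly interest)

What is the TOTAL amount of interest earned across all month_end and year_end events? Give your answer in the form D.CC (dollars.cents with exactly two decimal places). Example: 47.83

After 1 (year_end (apply 12% annual interest)): balance=$2240.00 total_interest=$240.00
After 2 (deposit($500)): balance=$2740.00 total_interest=$240.00
After 3 (withdraw($200)): balance=$2540.00 total_interest=$240.00
After 4 (deposit($200)): balance=$2740.00 total_interest=$240.00
After 5 (month_end (apply 3% monthly interest)): balance=$2822.20 total_interest=$322.20
After 6 (month_end (apply 3% monthly interest)): balance=$2906.86 total_interest=$406.86

Answer: 406.86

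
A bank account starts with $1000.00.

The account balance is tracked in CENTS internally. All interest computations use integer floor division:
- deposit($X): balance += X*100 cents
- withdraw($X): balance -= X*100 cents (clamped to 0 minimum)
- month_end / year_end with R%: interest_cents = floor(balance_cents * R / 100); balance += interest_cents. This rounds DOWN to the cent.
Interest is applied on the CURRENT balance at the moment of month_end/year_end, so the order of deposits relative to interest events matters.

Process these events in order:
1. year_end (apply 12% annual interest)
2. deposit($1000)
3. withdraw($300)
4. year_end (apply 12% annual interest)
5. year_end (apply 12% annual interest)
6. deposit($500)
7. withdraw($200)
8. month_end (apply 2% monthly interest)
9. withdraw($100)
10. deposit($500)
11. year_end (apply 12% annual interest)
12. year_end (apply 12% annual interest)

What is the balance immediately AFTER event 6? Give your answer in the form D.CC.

Answer: 2783.00

Derivation:
After 1 (year_end (apply 12% annual interest)): balance=$1120.00 total_interest=$120.00
After 2 (deposit($1000)): balance=$2120.00 total_interest=$120.00
After 3 (withdraw($300)): balance=$1820.00 total_interest=$120.00
After 4 (year_end (apply 12% annual interest)): balance=$2038.40 total_interest=$338.40
After 5 (year_end (apply 12% annual interest)): balance=$2283.00 total_interest=$583.00
After 6 (deposit($500)): balance=$2783.00 total_interest=$583.00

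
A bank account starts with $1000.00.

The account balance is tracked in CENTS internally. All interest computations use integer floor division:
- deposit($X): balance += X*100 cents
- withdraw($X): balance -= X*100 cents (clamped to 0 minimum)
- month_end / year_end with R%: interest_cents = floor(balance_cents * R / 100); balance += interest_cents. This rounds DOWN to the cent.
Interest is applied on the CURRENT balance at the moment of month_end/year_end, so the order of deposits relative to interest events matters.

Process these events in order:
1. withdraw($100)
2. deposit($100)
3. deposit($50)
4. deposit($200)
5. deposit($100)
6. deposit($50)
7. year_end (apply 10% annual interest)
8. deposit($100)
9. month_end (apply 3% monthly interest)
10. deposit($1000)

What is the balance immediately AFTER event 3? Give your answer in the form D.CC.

Answer: 1050.00

Derivation:
After 1 (withdraw($100)): balance=$900.00 total_interest=$0.00
After 2 (deposit($100)): balance=$1000.00 total_interest=$0.00
After 3 (deposit($50)): balance=$1050.00 total_interest=$0.00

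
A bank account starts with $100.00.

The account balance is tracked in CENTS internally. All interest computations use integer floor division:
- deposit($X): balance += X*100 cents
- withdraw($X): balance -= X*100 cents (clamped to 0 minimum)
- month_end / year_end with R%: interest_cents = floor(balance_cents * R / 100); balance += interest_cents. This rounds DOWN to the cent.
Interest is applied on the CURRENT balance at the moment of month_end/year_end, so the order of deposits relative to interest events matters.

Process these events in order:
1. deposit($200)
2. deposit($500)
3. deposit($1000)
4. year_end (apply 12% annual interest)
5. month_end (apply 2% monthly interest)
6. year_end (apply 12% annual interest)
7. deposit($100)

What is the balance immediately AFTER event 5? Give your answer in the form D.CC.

Answer: 2056.32

Derivation:
After 1 (deposit($200)): balance=$300.00 total_interest=$0.00
After 2 (deposit($500)): balance=$800.00 total_interest=$0.00
After 3 (deposit($1000)): balance=$1800.00 total_interest=$0.00
After 4 (year_end (apply 12% annual interest)): balance=$2016.00 total_interest=$216.00
After 5 (month_end (apply 2% monthly interest)): balance=$2056.32 total_interest=$256.32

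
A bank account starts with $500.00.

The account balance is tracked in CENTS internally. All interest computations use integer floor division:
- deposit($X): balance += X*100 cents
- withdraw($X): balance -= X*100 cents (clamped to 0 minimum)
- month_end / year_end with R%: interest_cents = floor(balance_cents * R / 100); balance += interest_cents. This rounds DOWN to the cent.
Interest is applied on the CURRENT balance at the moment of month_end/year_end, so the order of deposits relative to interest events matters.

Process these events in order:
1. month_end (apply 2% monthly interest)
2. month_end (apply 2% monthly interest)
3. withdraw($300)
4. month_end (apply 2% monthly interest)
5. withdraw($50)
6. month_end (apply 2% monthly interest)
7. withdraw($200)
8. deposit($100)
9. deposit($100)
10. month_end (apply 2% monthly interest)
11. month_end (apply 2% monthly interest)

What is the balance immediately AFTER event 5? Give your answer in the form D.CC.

After 1 (month_end (apply 2% monthly interest)): balance=$510.00 total_interest=$10.00
After 2 (month_end (apply 2% monthly interest)): balance=$520.20 total_interest=$20.20
After 3 (withdraw($300)): balance=$220.20 total_interest=$20.20
After 4 (month_end (apply 2% monthly interest)): balance=$224.60 total_interest=$24.60
After 5 (withdraw($50)): balance=$174.60 total_interest=$24.60

Answer: 174.60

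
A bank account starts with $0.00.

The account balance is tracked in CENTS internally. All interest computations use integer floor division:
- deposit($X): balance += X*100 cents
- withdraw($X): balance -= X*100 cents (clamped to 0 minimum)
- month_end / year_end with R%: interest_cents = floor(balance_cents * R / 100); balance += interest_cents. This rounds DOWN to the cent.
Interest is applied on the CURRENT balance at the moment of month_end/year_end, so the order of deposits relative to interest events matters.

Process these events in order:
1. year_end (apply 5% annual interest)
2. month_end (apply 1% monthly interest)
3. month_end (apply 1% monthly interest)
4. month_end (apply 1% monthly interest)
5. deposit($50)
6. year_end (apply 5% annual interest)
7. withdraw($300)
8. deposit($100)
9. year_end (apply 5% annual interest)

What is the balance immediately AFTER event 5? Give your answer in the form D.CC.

Answer: 50.00

Derivation:
After 1 (year_end (apply 5% annual interest)): balance=$0.00 total_interest=$0.00
After 2 (month_end (apply 1% monthly interest)): balance=$0.00 total_interest=$0.00
After 3 (month_end (apply 1% monthly interest)): balance=$0.00 total_interest=$0.00
After 4 (month_end (apply 1% monthly interest)): balance=$0.00 total_interest=$0.00
After 5 (deposit($50)): balance=$50.00 total_interest=$0.00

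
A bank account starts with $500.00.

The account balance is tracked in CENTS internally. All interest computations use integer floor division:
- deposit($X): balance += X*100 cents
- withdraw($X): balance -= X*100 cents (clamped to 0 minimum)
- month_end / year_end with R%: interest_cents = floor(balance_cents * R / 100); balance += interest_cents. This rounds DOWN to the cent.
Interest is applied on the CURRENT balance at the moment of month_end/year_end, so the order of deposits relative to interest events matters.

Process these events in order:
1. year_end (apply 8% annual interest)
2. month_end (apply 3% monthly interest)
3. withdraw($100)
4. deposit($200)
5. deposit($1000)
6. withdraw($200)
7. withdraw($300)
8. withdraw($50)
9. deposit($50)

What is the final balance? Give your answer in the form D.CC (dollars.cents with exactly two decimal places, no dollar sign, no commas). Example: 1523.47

Answer: 1156.20

Derivation:
After 1 (year_end (apply 8% annual interest)): balance=$540.00 total_interest=$40.00
After 2 (month_end (apply 3% monthly interest)): balance=$556.20 total_interest=$56.20
After 3 (withdraw($100)): balance=$456.20 total_interest=$56.20
After 4 (deposit($200)): balance=$656.20 total_interest=$56.20
After 5 (deposit($1000)): balance=$1656.20 total_interest=$56.20
After 6 (withdraw($200)): balance=$1456.20 total_interest=$56.20
After 7 (withdraw($300)): balance=$1156.20 total_interest=$56.20
After 8 (withdraw($50)): balance=$1106.20 total_interest=$56.20
After 9 (deposit($50)): balance=$1156.20 total_interest=$56.20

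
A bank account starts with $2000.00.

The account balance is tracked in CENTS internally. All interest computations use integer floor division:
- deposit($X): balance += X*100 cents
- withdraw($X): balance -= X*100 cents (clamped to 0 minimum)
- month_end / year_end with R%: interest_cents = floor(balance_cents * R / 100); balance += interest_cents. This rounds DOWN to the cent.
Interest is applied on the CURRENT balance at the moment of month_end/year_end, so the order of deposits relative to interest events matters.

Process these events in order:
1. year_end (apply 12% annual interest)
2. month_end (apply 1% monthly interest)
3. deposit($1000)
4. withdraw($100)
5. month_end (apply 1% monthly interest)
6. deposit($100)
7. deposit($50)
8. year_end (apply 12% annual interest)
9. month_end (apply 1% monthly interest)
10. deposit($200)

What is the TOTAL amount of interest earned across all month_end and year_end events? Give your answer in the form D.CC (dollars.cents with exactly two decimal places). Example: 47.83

After 1 (year_end (apply 12% annual interest)): balance=$2240.00 total_interest=$240.00
After 2 (month_end (apply 1% monthly interest)): balance=$2262.40 total_interest=$262.40
After 3 (deposit($1000)): balance=$3262.40 total_interest=$262.40
After 4 (withdraw($100)): balance=$3162.40 total_interest=$262.40
After 5 (month_end (apply 1% monthly interest)): balance=$3194.02 total_interest=$294.02
After 6 (deposit($100)): balance=$3294.02 total_interest=$294.02
After 7 (deposit($50)): balance=$3344.02 total_interest=$294.02
After 8 (year_end (apply 12% annual interest)): balance=$3745.30 total_interest=$695.30
After 9 (month_end (apply 1% monthly interest)): balance=$3782.75 total_interest=$732.75
After 10 (deposit($200)): balance=$3982.75 total_interest=$732.75

Answer: 732.75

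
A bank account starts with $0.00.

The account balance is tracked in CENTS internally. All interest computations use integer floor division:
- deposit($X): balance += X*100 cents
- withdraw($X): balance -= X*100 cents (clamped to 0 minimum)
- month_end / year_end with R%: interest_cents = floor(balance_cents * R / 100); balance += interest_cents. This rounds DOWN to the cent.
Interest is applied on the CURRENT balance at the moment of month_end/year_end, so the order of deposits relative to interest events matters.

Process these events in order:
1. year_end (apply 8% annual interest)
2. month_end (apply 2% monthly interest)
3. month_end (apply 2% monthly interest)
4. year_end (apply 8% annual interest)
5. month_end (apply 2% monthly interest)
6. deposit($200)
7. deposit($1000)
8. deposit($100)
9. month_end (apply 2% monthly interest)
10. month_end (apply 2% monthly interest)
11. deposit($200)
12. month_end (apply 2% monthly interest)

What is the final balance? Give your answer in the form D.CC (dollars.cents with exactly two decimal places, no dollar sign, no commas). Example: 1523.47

After 1 (year_end (apply 8% annual interest)): balance=$0.00 total_interest=$0.00
After 2 (month_end (apply 2% monthly interest)): balance=$0.00 total_interest=$0.00
After 3 (month_end (apply 2% monthly interest)): balance=$0.00 total_interest=$0.00
After 4 (year_end (apply 8% annual interest)): balance=$0.00 total_interest=$0.00
After 5 (month_end (apply 2% monthly interest)): balance=$0.00 total_interest=$0.00
After 6 (deposit($200)): balance=$200.00 total_interest=$0.00
After 7 (deposit($1000)): balance=$1200.00 total_interest=$0.00
After 8 (deposit($100)): balance=$1300.00 total_interest=$0.00
After 9 (month_end (apply 2% monthly interest)): balance=$1326.00 total_interest=$26.00
After 10 (month_end (apply 2% monthly interest)): balance=$1352.52 total_interest=$52.52
After 11 (deposit($200)): balance=$1552.52 total_interest=$52.52
After 12 (month_end (apply 2% monthly interest)): balance=$1583.57 total_interest=$83.57

Answer: 1583.57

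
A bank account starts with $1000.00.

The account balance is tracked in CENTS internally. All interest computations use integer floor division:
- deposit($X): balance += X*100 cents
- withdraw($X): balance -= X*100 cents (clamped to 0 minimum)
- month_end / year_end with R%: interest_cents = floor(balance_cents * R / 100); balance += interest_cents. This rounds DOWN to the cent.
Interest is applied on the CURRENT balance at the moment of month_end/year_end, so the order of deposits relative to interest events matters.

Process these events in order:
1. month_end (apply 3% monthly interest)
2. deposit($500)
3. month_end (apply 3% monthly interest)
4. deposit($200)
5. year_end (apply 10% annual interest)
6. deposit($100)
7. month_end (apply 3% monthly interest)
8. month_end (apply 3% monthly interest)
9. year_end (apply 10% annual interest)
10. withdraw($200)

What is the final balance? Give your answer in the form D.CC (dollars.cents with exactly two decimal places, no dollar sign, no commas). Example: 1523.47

After 1 (month_end (apply 3% monthly interest)): balance=$1030.00 total_interest=$30.00
After 2 (deposit($500)): balance=$1530.00 total_interest=$30.00
After 3 (month_end (apply 3% monthly interest)): balance=$1575.90 total_interest=$75.90
After 4 (deposit($200)): balance=$1775.90 total_interest=$75.90
After 5 (year_end (apply 10% annual interest)): balance=$1953.49 total_interest=$253.49
After 6 (deposit($100)): balance=$2053.49 total_interest=$253.49
After 7 (month_end (apply 3% monthly interest)): balance=$2115.09 total_interest=$315.09
After 8 (month_end (apply 3% monthly interest)): balance=$2178.54 total_interest=$378.54
After 9 (year_end (apply 10% annual interest)): balance=$2396.39 total_interest=$596.39
After 10 (withdraw($200)): balance=$2196.39 total_interest=$596.39

Answer: 2196.39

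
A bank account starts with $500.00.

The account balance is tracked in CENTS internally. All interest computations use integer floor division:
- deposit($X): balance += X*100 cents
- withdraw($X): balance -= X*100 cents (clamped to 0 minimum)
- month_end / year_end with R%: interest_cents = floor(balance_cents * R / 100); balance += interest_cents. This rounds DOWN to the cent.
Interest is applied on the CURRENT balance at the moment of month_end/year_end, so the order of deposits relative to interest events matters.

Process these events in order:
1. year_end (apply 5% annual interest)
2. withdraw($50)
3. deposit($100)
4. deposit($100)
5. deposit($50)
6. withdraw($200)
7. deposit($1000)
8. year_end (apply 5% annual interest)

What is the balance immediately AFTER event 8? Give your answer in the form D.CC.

After 1 (year_end (apply 5% annual interest)): balance=$525.00 total_interest=$25.00
After 2 (withdraw($50)): balance=$475.00 total_interest=$25.00
After 3 (deposit($100)): balance=$575.00 total_interest=$25.00
After 4 (deposit($100)): balance=$675.00 total_interest=$25.00
After 5 (deposit($50)): balance=$725.00 total_interest=$25.00
After 6 (withdraw($200)): balance=$525.00 total_interest=$25.00
After 7 (deposit($1000)): balance=$1525.00 total_interest=$25.00
After 8 (year_end (apply 5% annual interest)): balance=$1601.25 total_interest=$101.25

Answer: 1601.25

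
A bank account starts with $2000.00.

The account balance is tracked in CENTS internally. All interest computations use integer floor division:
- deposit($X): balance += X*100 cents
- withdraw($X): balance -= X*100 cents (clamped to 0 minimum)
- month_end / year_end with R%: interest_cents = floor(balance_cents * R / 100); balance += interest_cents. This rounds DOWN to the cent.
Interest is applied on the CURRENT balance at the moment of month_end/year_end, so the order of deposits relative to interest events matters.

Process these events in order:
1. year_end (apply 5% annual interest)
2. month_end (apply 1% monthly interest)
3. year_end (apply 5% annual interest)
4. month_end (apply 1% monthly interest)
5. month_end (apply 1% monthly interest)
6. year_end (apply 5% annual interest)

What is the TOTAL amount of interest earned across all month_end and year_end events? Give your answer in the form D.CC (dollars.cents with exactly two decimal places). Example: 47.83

After 1 (year_end (apply 5% annual interest)): balance=$2100.00 total_interest=$100.00
After 2 (month_end (apply 1% monthly interest)): balance=$2121.00 total_interest=$121.00
After 3 (year_end (apply 5% annual interest)): balance=$2227.05 total_interest=$227.05
After 4 (month_end (apply 1% monthly interest)): balance=$2249.32 total_interest=$249.32
After 5 (month_end (apply 1% monthly interest)): balance=$2271.81 total_interest=$271.81
After 6 (year_end (apply 5% annual interest)): balance=$2385.40 total_interest=$385.40

Answer: 385.40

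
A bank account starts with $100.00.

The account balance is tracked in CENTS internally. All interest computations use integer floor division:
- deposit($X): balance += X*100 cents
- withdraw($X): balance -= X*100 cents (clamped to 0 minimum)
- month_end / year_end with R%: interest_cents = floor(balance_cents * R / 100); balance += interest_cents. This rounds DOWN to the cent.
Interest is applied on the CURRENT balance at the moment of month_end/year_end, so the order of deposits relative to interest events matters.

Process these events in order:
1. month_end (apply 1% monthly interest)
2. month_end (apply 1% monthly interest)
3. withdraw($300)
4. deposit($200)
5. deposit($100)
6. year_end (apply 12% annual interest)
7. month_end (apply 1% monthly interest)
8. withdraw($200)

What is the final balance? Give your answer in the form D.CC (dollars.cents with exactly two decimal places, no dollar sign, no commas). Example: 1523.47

After 1 (month_end (apply 1% monthly interest)): balance=$101.00 total_interest=$1.00
After 2 (month_end (apply 1% monthly interest)): balance=$102.01 total_interest=$2.01
After 3 (withdraw($300)): balance=$0.00 total_interest=$2.01
After 4 (deposit($200)): balance=$200.00 total_interest=$2.01
After 5 (deposit($100)): balance=$300.00 total_interest=$2.01
After 6 (year_end (apply 12% annual interest)): balance=$336.00 total_interest=$38.01
After 7 (month_end (apply 1% monthly interest)): balance=$339.36 total_interest=$41.37
After 8 (withdraw($200)): balance=$139.36 total_interest=$41.37

Answer: 139.36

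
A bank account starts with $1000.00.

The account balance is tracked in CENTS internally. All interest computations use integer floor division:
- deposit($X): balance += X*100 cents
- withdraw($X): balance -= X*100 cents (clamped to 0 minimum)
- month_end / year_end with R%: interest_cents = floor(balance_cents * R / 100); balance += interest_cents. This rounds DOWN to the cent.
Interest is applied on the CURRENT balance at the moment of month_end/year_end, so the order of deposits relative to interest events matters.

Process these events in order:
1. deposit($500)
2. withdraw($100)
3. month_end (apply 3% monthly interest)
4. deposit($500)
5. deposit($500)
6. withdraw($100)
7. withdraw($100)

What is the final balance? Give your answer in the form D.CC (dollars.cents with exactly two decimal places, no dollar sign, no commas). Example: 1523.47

Answer: 2242.00

Derivation:
After 1 (deposit($500)): balance=$1500.00 total_interest=$0.00
After 2 (withdraw($100)): balance=$1400.00 total_interest=$0.00
After 3 (month_end (apply 3% monthly interest)): balance=$1442.00 total_interest=$42.00
After 4 (deposit($500)): balance=$1942.00 total_interest=$42.00
After 5 (deposit($500)): balance=$2442.00 total_interest=$42.00
After 6 (withdraw($100)): balance=$2342.00 total_interest=$42.00
After 7 (withdraw($100)): balance=$2242.00 total_interest=$42.00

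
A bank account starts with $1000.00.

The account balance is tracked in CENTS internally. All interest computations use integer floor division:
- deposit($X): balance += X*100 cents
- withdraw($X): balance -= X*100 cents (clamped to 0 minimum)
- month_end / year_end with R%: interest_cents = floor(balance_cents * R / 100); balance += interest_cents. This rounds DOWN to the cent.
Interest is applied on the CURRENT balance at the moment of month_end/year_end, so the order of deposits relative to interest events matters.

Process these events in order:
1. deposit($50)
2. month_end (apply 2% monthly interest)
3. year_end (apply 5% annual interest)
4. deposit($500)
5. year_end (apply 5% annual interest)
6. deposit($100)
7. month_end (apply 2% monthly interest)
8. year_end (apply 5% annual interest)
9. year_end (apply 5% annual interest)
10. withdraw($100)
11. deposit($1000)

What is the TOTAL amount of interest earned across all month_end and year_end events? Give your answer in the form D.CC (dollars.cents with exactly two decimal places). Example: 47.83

After 1 (deposit($50)): balance=$1050.00 total_interest=$0.00
After 2 (month_end (apply 2% monthly interest)): balance=$1071.00 total_interest=$21.00
After 3 (year_end (apply 5% annual interest)): balance=$1124.55 total_interest=$74.55
After 4 (deposit($500)): balance=$1624.55 total_interest=$74.55
After 5 (year_end (apply 5% annual interest)): balance=$1705.77 total_interest=$155.77
After 6 (deposit($100)): balance=$1805.77 total_interest=$155.77
After 7 (month_end (apply 2% monthly interest)): balance=$1841.88 total_interest=$191.88
After 8 (year_end (apply 5% annual interest)): balance=$1933.97 total_interest=$283.97
After 9 (year_end (apply 5% annual interest)): balance=$2030.66 total_interest=$380.66
After 10 (withdraw($100)): balance=$1930.66 total_interest=$380.66
After 11 (deposit($1000)): balance=$2930.66 total_interest=$380.66

Answer: 380.66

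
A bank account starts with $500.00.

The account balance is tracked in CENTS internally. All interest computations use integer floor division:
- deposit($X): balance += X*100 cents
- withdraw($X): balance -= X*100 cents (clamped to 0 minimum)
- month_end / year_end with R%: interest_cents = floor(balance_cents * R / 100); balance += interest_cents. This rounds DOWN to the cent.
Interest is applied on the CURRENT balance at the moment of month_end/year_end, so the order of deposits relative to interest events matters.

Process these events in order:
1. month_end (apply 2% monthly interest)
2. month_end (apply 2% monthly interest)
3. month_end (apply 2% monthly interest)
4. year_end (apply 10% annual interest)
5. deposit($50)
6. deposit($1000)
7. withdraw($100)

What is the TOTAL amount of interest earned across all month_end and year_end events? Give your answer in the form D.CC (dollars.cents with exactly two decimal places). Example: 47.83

Answer: 83.66

Derivation:
After 1 (month_end (apply 2% monthly interest)): balance=$510.00 total_interest=$10.00
After 2 (month_end (apply 2% monthly interest)): balance=$520.20 total_interest=$20.20
After 3 (month_end (apply 2% monthly interest)): balance=$530.60 total_interest=$30.60
After 4 (year_end (apply 10% annual interest)): balance=$583.66 total_interest=$83.66
After 5 (deposit($50)): balance=$633.66 total_interest=$83.66
After 6 (deposit($1000)): balance=$1633.66 total_interest=$83.66
After 7 (withdraw($100)): balance=$1533.66 total_interest=$83.66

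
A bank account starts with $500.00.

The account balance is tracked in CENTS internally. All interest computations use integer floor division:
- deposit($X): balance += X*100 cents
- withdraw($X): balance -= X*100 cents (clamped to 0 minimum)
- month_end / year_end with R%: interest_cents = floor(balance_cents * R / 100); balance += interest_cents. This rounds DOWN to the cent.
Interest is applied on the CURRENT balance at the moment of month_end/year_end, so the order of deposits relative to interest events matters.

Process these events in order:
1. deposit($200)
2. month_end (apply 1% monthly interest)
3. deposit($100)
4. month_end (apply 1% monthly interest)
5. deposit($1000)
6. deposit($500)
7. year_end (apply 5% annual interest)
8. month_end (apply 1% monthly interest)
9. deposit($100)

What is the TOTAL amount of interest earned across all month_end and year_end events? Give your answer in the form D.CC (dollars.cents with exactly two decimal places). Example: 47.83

Answer: 155.12

Derivation:
After 1 (deposit($200)): balance=$700.00 total_interest=$0.00
After 2 (month_end (apply 1% monthly interest)): balance=$707.00 total_interest=$7.00
After 3 (deposit($100)): balance=$807.00 total_interest=$7.00
After 4 (month_end (apply 1% monthly interest)): balance=$815.07 total_interest=$15.07
After 5 (deposit($1000)): balance=$1815.07 total_interest=$15.07
After 6 (deposit($500)): balance=$2315.07 total_interest=$15.07
After 7 (year_end (apply 5% annual interest)): balance=$2430.82 total_interest=$130.82
After 8 (month_end (apply 1% monthly interest)): balance=$2455.12 total_interest=$155.12
After 9 (deposit($100)): balance=$2555.12 total_interest=$155.12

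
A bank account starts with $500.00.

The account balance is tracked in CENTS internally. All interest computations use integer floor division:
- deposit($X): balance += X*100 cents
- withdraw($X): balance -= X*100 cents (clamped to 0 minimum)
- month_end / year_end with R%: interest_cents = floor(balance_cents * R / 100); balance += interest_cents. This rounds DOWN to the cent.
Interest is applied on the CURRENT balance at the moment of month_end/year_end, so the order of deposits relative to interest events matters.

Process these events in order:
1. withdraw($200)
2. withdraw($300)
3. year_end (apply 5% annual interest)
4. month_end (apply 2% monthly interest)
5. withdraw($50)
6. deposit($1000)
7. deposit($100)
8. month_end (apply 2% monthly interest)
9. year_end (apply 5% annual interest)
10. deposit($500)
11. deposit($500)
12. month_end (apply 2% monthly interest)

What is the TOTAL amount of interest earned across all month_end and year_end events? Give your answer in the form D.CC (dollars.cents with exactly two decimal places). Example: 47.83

Answer: 121.66

Derivation:
After 1 (withdraw($200)): balance=$300.00 total_interest=$0.00
After 2 (withdraw($300)): balance=$0.00 total_interest=$0.00
After 3 (year_end (apply 5% annual interest)): balance=$0.00 total_interest=$0.00
After 4 (month_end (apply 2% monthly interest)): balance=$0.00 total_interest=$0.00
After 5 (withdraw($50)): balance=$0.00 total_interest=$0.00
After 6 (deposit($1000)): balance=$1000.00 total_interest=$0.00
After 7 (deposit($100)): balance=$1100.00 total_interest=$0.00
After 8 (month_end (apply 2% monthly interest)): balance=$1122.00 total_interest=$22.00
After 9 (year_end (apply 5% annual interest)): balance=$1178.10 total_interest=$78.10
After 10 (deposit($500)): balance=$1678.10 total_interest=$78.10
After 11 (deposit($500)): balance=$2178.10 total_interest=$78.10
After 12 (month_end (apply 2% monthly interest)): balance=$2221.66 total_interest=$121.66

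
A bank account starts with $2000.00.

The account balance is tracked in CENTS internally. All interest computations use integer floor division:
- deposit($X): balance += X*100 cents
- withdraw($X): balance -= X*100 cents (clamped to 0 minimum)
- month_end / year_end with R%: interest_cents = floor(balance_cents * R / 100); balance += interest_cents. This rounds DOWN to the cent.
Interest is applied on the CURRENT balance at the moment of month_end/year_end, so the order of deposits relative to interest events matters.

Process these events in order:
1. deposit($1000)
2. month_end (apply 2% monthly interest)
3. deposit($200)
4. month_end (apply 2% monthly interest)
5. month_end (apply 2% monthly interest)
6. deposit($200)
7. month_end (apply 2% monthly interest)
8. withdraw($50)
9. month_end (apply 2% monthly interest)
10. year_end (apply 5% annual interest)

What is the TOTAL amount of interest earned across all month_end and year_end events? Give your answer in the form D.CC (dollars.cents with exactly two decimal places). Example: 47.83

After 1 (deposit($1000)): balance=$3000.00 total_interest=$0.00
After 2 (month_end (apply 2% monthly interest)): balance=$3060.00 total_interest=$60.00
After 3 (deposit($200)): balance=$3260.00 total_interest=$60.00
After 4 (month_end (apply 2% monthly interest)): balance=$3325.20 total_interest=$125.20
After 5 (month_end (apply 2% monthly interest)): balance=$3391.70 total_interest=$191.70
After 6 (deposit($200)): balance=$3591.70 total_interest=$191.70
After 7 (month_end (apply 2% monthly interest)): balance=$3663.53 total_interest=$263.53
After 8 (withdraw($50)): balance=$3613.53 total_interest=$263.53
After 9 (month_end (apply 2% monthly interest)): balance=$3685.80 total_interest=$335.80
After 10 (year_end (apply 5% annual interest)): balance=$3870.09 total_interest=$520.09

Answer: 520.09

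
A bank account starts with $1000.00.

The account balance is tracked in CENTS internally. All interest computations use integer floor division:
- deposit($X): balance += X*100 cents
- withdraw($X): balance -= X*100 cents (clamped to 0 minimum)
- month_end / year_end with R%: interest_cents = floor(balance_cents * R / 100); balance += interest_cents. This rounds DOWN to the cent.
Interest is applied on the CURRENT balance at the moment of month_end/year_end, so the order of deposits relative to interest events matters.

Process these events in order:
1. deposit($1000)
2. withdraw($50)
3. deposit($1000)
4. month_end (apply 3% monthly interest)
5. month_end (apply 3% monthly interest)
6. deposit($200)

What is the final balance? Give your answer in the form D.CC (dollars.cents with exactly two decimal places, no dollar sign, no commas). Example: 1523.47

After 1 (deposit($1000)): balance=$2000.00 total_interest=$0.00
After 2 (withdraw($50)): balance=$1950.00 total_interest=$0.00
After 3 (deposit($1000)): balance=$2950.00 total_interest=$0.00
After 4 (month_end (apply 3% monthly interest)): balance=$3038.50 total_interest=$88.50
After 5 (month_end (apply 3% monthly interest)): balance=$3129.65 total_interest=$179.65
After 6 (deposit($200)): balance=$3329.65 total_interest=$179.65

Answer: 3329.65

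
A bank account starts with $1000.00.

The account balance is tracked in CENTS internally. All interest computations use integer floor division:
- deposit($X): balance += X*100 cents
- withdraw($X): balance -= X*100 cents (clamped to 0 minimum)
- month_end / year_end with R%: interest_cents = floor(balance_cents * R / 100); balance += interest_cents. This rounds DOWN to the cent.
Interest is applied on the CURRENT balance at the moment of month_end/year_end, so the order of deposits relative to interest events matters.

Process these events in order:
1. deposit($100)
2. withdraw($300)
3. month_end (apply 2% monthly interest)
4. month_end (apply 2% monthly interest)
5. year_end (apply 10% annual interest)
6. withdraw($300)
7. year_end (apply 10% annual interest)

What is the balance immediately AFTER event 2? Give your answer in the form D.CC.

Answer: 800.00

Derivation:
After 1 (deposit($100)): balance=$1100.00 total_interest=$0.00
After 2 (withdraw($300)): balance=$800.00 total_interest=$0.00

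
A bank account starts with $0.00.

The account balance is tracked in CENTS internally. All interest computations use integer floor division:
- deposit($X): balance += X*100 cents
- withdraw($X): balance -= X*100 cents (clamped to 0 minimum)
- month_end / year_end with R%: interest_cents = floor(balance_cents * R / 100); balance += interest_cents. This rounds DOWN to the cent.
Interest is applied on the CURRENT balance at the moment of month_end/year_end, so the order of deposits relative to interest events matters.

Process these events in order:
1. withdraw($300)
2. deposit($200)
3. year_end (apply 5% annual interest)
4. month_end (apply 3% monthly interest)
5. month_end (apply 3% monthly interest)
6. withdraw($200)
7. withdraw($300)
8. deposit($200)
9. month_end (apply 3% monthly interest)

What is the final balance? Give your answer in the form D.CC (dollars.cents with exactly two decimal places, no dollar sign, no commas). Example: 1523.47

After 1 (withdraw($300)): balance=$0.00 total_interest=$0.00
After 2 (deposit($200)): balance=$200.00 total_interest=$0.00
After 3 (year_end (apply 5% annual interest)): balance=$210.00 total_interest=$10.00
After 4 (month_end (apply 3% monthly interest)): balance=$216.30 total_interest=$16.30
After 5 (month_end (apply 3% monthly interest)): balance=$222.78 total_interest=$22.78
After 6 (withdraw($200)): balance=$22.78 total_interest=$22.78
After 7 (withdraw($300)): balance=$0.00 total_interest=$22.78
After 8 (deposit($200)): balance=$200.00 total_interest=$22.78
After 9 (month_end (apply 3% monthly interest)): balance=$206.00 total_interest=$28.78

Answer: 206.00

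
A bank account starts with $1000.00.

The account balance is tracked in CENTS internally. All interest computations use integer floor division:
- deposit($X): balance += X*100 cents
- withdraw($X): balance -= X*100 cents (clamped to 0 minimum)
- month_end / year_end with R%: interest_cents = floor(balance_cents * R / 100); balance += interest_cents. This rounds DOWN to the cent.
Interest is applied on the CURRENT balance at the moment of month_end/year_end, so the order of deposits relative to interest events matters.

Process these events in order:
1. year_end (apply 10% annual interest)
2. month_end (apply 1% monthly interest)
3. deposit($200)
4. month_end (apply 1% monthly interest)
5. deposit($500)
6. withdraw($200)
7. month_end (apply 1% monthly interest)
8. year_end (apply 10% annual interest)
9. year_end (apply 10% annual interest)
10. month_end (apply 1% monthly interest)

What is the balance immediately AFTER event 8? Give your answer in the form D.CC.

After 1 (year_end (apply 10% annual interest)): balance=$1100.00 total_interest=$100.00
After 2 (month_end (apply 1% monthly interest)): balance=$1111.00 total_interest=$111.00
After 3 (deposit($200)): balance=$1311.00 total_interest=$111.00
After 4 (month_end (apply 1% monthly interest)): balance=$1324.11 total_interest=$124.11
After 5 (deposit($500)): balance=$1824.11 total_interest=$124.11
After 6 (withdraw($200)): balance=$1624.11 total_interest=$124.11
After 7 (month_end (apply 1% monthly interest)): balance=$1640.35 total_interest=$140.35
After 8 (year_end (apply 10% annual interest)): balance=$1804.38 total_interest=$304.38

Answer: 1804.38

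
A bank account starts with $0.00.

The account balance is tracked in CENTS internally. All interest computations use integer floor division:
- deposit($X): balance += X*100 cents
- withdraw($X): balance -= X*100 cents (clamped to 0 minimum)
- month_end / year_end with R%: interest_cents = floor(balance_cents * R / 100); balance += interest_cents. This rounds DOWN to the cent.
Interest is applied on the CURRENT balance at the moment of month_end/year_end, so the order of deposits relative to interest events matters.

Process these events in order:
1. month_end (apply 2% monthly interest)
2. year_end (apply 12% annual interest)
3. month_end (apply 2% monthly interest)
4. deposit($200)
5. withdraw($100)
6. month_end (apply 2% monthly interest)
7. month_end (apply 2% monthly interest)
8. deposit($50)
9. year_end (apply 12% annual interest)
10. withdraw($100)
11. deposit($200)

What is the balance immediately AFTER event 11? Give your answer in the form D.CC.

After 1 (month_end (apply 2% monthly interest)): balance=$0.00 total_interest=$0.00
After 2 (year_end (apply 12% annual interest)): balance=$0.00 total_interest=$0.00
After 3 (month_end (apply 2% monthly interest)): balance=$0.00 total_interest=$0.00
After 4 (deposit($200)): balance=$200.00 total_interest=$0.00
After 5 (withdraw($100)): balance=$100.00 total_interest=$0.00
After 6 (month_end (apply 2% monthly interest)): balance=$102.00 total_interest=$2.00
After 7 (month_end (apply 2% monthly interest)): balance=$104.04 total_interest=$4.04
After 8 (deposit($50)): balance=$154.04 total_interest=$4.04
After 9 (year_end (apply 12% annual interest)): balance=$172.52 total_interest=$22.52
After 10 (withdraw($100)): balance=$72.52 total_interest=$22.52
After 11 (deposit($200)): balance=$272.52 total_interest=$22.52

Answer: 272.52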